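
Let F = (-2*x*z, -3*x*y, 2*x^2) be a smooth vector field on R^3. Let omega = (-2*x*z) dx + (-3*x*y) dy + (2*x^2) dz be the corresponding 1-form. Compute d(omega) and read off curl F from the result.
d(omega) = (0) dy ∧ dz + (-6*x) dz ∧ dx + (-3*y) dx ∧ dy; curl F = (0, -6*x, -3*y)

d omega = sum_{i<j} (∂f_j/∂x_i - ∂f_i/∂x_j) dx_i ∧ dx_j. Under the identification (dy ∧ dz, dz ∧ dx, dx ∧ dy) ↔ (e_x, e_y, e_z), the coefficients are exactly the components of curl F. Compute:
  ∂R/∂y - ∂Q/∂z = (0) - (0) = 0
  ∂P/∂z - ∂R/∂x = (-2*x) - (4*x) = -6*x
  ∂Q/∂x - ∂P/∂y = (-3*y) - (0) = -3*y.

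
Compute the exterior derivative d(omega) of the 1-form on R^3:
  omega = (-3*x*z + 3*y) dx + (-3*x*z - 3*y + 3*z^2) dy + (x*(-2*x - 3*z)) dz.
d(omega) = (-3*z - 3) dx ∧ dy + (-x - 3*z) dx ∧ dz + (3*x - 6*z) dy ∧ dz

For a 1-form omega = sum_i f_i dx_i, the exterior derivative is
  d(omega) = sum_{i < j} (∂f_j/∂x_i - ∂f_i/∂x_j) dx_i ∧ dx_j.
  coefficient of dx ∧ dy: ∂f_2/∂x - ∂f_1/∂y = ∂(-3*x*z - 3*y + 3*z^2)/∂x - ∂(-3*x*z + 3*y)/∂y = -3*z - 3
  coefficient of dx ∧ dz: ∂f_3/∂x - ∂f_1/∂z = ∂(x*(-2*x - 3*z))/∂x - ∂(-3*x*z + 3*y)/∂z = -x - 3*z
  coefficient of dy ∧ dz: ∂f_3/∂y - ∂f_2/∂z = ∂(x*(-2*x - 3*z))/∂y - ∂(-3*x*z - 3*y + 3*z^2)/∂z = 3*x - 6*z
Assembling: d(omega) = (-3*z - 3) dx ∧ dy + (-x - 3*z) dx ∧ dz + (3*x - 6*z) dy ∧ dz.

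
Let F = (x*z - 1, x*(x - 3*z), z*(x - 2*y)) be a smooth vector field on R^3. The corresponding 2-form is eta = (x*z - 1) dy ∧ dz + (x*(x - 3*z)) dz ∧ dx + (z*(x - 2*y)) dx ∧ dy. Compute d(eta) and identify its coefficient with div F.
d(eta) = (x - 2*y + z) dx ∧ dy ∧ dz; div F = x - 2*y + z

For a 2-form in R^3 of the form above, applying d gives a 3-form with coefficient ∂P/∂x + ∂Q/∂y + ∂R/∂z:
  ∂P/∂x = z
  ∂Q/∂y = 0
  ∂R/∂z = x - 2*y
Sum = x - 2*y + z, which is exactly div F.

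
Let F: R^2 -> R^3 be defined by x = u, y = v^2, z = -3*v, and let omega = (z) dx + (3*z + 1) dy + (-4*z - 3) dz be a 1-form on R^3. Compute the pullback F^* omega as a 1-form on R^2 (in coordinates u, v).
F^* omega = (-3*v) du + (-18*v^2 - 34*v + 9) dv

Using F^*(f dg) = (f ∘ F) d(g ∘ F), substitute each coordinate x_i by F_i(u, v) in f_i, and replace dx_i by d F_i = (∂F_i/∂u) du + (∂F_i/∂v) dv.
  For the x component: f_1(F) = -3*v; d F_1 = (1) du + (0) dv
  For the y component: f_2(F) = 1 - 9*v; d F_2 = (0) du + (2*v) dv
  For the z component: f_3(F) = 12*v - 3; d F_3 = (0) du + (-3) dv
Combining and collecting du, dv coefficients:
  coeff of du: -3*v
  coeff of dv: -18*v^2 - 34*v + 9
F^* omega = (-3*v) du + (-18*v^2 - 34*v + 9) dv.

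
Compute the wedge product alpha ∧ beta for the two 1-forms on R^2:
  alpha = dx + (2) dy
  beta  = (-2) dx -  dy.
alpha ∧ beta = (3) dx ∧ dy

Distribute the wedge, using dx_i ∧ dx_j = -dx_j ∧ dx_i and dx_i ∧ dx_i = 0. For each pair (i, j) with i < j, the coefficient of dx_i ∧ dx_j in alpha ∧ beta is (alpha_i * beta_j - alpha_j * beta_i). Collecting: alpha ∧ beta = (3) dx ∧ dy.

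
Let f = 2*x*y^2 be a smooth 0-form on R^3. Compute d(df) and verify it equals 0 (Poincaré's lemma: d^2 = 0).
d(df) = 0

Step 1: df = sum_i (∂f/∂x_i) dx_i = (2*y^2) dx + (4*x*y) dy + (0) dz.
Step 2: Apply d again. Using the 1-form formula, the coefficient of dx ∧ dy in d(df) is ∂^2 f/∂x ∂y - ∂^2 f/∂y ∂x = (4*y) - (4*y) = 0 (equality of mixed partials for smooth f).
Similarly for dx ∧ dz and dy ∧ dz — all coefficients vanish. So d(df) = 0.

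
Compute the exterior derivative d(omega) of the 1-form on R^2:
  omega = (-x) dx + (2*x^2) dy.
d(omega) = (4*x) dx ∧ dy

For a 1-form omega = sum_i f_i dx_i, the exterior derivative is
  d(omega) = sum_{i < j} (∂f_j/∂x_i - ∂f_i/∂x_j) dx_i ∧ dx_j.
  coefficient of dx ∧ dy: ∂f_2/∂x - ∂f_1/∂y = ∂(2*x^2)/∂x - ∂(-x)/∂y = 4*x
Assembling: d(omega) = (4*x) dx ∧ dy.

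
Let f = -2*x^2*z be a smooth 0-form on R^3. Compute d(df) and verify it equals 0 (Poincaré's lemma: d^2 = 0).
d(df) = 0

Step 1: df = sum_i (∂f/∂x_i) dx_i = (-4*x*z) dx + (0) dy + (-2*x^2) dz.
Step 2: Apply d again. Using the 1-form formula, the coefficient of dx ∧ dy in d(df) is ∂^2 f/∂x ∂y - ∂^2 f/∂y ∂x = (0) - (0) = 0 (equality of mixed partials for smooth f).
Similarly for dx ∧ dz and dy ∧ dz — all coefficients vanish. So d(df) = 0.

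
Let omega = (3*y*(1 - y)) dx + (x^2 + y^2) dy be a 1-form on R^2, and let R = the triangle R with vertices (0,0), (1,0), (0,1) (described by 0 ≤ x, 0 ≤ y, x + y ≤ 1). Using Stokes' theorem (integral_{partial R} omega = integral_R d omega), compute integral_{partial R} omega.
integral_(partial R) omega = -1/6

Stokes: integral_partial_R omega = integral_R d omega with d omega = (∂Q/∂x - ∂P/∂y) dx ∧ dy.
  ∂Q/∂x = 2*x
  ∂P/∂y = 3 - 6*y
  integrand = ∂Q/∂x - ∂P/∂y = 2*x + 6*y - 3.
Integrating over R: integral_0^1 integral_0^{1-x} (2*x + 6*y - 3) dy dx = -1/6.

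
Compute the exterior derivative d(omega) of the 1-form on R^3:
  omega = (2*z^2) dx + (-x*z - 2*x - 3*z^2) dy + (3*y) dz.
d(omega) = (-z - 2) dx ∧ dy + (-4*z) dx ∧ dz + (x + 6*z + 3) dy ∧ dz

For a 1-form omega = sum_i f_i dx_i, the exterior derivative is
  d(omega) = sum_{i < j} (∂f_j/∂x_i - ∂f_i/∂x_j) dx_i ∧ dx_j.
  coefficient of dx ∧ dy: ∂f_2/∂x - ∂f_1/∂y = ∂(-x*z - 2*x - 3*z^2)/∂x - ∂(2*z^2)/∂y = -z - 2
  coefficient of dx ∧ dz: ∂f_3/∂x - ∂f_1/∂z = ∂(3*y)/∂x - ∂(2*z^2)/∂z = -4*z
  coefficient of dy ∧ dz: ∂f_3/∂y - ∂f_2/∂z = ∂(3*y)/∂y - ∂(-x*z - 2*x - 3*z^2)/∂z = x + 6*z + 3
Assembling: d(omega) = (-z - 2) dx ∧ dy + (-4*z) dx ∧ dz + (x + 6*z + 3) dy ∧ dz.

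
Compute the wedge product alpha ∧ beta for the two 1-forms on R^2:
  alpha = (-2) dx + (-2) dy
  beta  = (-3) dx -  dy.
alpha ∧ beta = (-4) dx ∧ dy

Distribute the wedge, using dx_i ∧ dx_j = -dx_j ∧ dx_i and dx_i ∧ dx_i = 0. For each pair (i, j) with i < j, the coefficient of dx_i ∧ dx_j in alpha ∧ beta is (alpha_i * beta_j - alpha_j * beta_i). Collecting: alpha ∧ beta = (-4) dx ∧ dy.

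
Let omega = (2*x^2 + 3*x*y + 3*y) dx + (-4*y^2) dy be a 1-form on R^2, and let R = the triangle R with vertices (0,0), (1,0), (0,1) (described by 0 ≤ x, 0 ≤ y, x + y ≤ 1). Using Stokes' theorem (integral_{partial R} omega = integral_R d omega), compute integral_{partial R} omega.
integral_(partial R) omega = -2

Stokes: integral_partial_R omega = integral_R d omega with d omega = (∂Q/∂x - ∂P/∂y) dx ∧ dy.
  ∂Q/∂x = 0
  ∂P/∂y = 3*x + 3
  integrand = ∂Q/∂x - ∂P/∂y = -3*x - 3.
Integrating over R: integral_0^1 integral_0^{1-x} (-3*x - 3) dy dx = -2.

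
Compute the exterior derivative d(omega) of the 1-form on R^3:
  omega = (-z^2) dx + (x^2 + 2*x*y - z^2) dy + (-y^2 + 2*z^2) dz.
d(omega) = (2*x + 2*y) dx ∧ dy + (2*z) dx ∧ dz + (-2*y + 2*z) dy ∧ dz

For a 1-form omega = sum_i f_i dx_i, the exterior derivative is
  d(omega) = sum_{i < j} (∂f_j/∂x_i - ∂f_i/∂x_j) dx_i ∧ dx_j.
  coefficient of dx ∧ dy: ∂f_2/∂x - ∂f_1/∂y = ∂(x^2 + 2*x*y - z^2)/∂x - ∂(-z^2)/∂y = 2*x + 2*y
  coefficient of dx ∧ dz: ∂f_3/∂x - ∂f_1/∂z = ∂(-y^2 + 2*z^2)/∂x - ∂(-z^2)/∂z = 2*z
  coefficient of dy ∧ dz: ∂f_3/∂y - ∂f_2/∂z = ∂(-y^2 + 2*z^2)/∂y - ∂(x^2 + 2*x*y - z^2)/∂z = -2*y + 2*z
Assembling: d(omega) = (2*x + 2*y) dx ∧ dy + (2*z) dx ∧ dz + (-2*y + 2*z) dy ∧ dz.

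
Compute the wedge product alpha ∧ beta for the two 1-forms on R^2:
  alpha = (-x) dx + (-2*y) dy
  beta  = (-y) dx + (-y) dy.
alpha ∧ beta = (y*(x - 2*y)) dx ∧ dy

Distribute the wedge, using dx_i ∧ dx_j = -dx_j ∧ dx_i and dx_i ∧ dx_i = 0. For each pair (i, j) with i < j, the coefficient of dx_i ∧ dx_j in alpha ∧ beta is (alpha_i * beta_j - alpha_j * beta_i). Collecting: alpha ∧ beta = (y*(x - 2*y)) dx ∧ dy.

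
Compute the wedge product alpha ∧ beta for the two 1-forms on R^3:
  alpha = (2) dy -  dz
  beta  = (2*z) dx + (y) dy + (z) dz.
alpha ∧ beta = (-4*z) dx ∧ dy + (y + 2*z) dy ∧ dz + (2*z) dx ∧ dz

Distribute the wedge, using dx_i ∧ dx_j = -dx_j ∧ dx_i and dx_i ∧ dx_i = 0. For each pair (i, j) with i < j, the coefficient of dx_i ∧ dx_j in alpha ∧ beta is (alpha_i * beta_j - alpha_j * beta_i). Collecting: alpha ∧ beta = (-4*z) dx ∧ dy + (y + 2*z) dy ∧ dz + (2*z) dx ∧ dz.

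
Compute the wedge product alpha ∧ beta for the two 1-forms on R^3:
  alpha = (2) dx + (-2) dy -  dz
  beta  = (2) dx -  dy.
alpha ∧ beta = (2) dx ∧ dy + (2) dx ∧ dz + (-1) dy ∧ dz

Distribute the wedge, using dx_i ∧ dx_j = -dx_j ∧ dx_i and dx_i ∧ dx_i = 0. For each pair (i, j) with i < j, the coefficient of dx_i ∧ dx_j in alpha ∧ beta is (alpha_i * beta_j - alpha_j * beta_i). Collecting: alpha ∧ beta = (2) dx ∧ dy + (2) dx ∧ dz + (-1) dy ∧ dz.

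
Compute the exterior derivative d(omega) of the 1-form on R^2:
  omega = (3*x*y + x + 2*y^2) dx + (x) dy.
d(omega) = (-3*x - 4*y + 1) dx ∧ dy

For a 1-form omega = sum_i f_i dx_i, the exterior derivative is
  d(omega) = sum_{i < j} (∂f_j/∂x_i - ∂f_i/∂x_j) dx_i ∧ dx_j.
  coefficient of dx ∧ dy: ∂f_2/∂x - ∂f_1/∂y = ∂(x)/∂x - ∂(3*x*y + x + 2*y^2)/∂y = -3*x - 4*y + 1
Assembling: d(omega) = (-3*x - 4*y + 1) dx ∧ dy.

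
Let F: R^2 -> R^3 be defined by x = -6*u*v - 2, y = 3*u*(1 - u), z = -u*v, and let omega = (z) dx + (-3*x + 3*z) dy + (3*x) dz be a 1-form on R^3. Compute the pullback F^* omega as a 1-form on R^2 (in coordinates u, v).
F^* omega = (-90*u^2*v + 24*u*v^2 + 45*u*v - 36*u + 6*v + 18) du + (6*u*(4*u*v + 1)) dv

Using F^*(f dg) = (f ∘ F) d(g ∘ F), substitute each coordinate x_i by F_i(u, v) in f_i, and replace dx_i by d F_i = (∂F_i/∂u) du + (∂F_i/∂v) dv.
  For the x component: f_1(F) = -u*v; d F_1 = (-6*v) du + (-6*u) dv
  For the y component: f_2(F) = 15*u*v + 6; d F_2 = (3 - 6*u) du + (0) dv
  For the z component: f_3(F) = -18*u*v - 6; d F_3 = (-v) du + (-u) dv
Combining and collecting du, dv coefficients:
  coeff of du: -90*u^2*v + 24*u*v^2 + 45*u*v - 36*u + 6*v + 18
  coeff of dv: 6*u*(4*u*v + 1)
F^* omega = (-90*u^2*v + 24*u*v^2 + 45*u*v - 36*u + 6*v + 18) du + (6*u*(4*u*v + 1)) dv.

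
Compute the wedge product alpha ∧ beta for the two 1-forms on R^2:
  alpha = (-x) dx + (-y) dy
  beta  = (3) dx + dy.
alpha ∧ beta = (-x + 3*y) dx ∧ dy

Distribute the wedge, using dx_i ∧ dx_j = -dx_j ∧ dx_i and dx_i ∧ dx_i = 0. For each pair (i, j) with i < j, the coefficient of dx_i ∧ dx_j in alpha ∧ beta is (alpha_i * beta_j - alpha_j * beta_i). Collecting: alpha ∧ beta = (-x + 3*y) dx ∧ dy.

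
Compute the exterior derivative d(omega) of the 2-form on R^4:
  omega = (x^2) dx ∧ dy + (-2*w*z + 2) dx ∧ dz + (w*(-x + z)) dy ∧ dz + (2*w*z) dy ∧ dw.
d(omega) = (-2*z) dx ∧ dz ∧ dw + (-w) dx ∧ dy ∧ dz + (-2*w - x + z) dy ∧ dz ∧ dw

For a 2-form omega = sum_{i<j} g_{ij} dx_i ∧ dx_j, the exterior derivative is
  d(omega) = sum_{i<j} d(g_{ij}) ∧ dx_i ∧ dx_j = sum_{i<j, k} (∂g_{ij}/∂x_k) dx_k ∧ dx_i ∧ dx_j.
Expand each term, using dx_k ∧ dx_i ∧ dx_j = sgn(permutation) dx_{(a)} ∧ dx_{(b)} ∧ dx_{(c)} with (a < b < c) sorted:
  d(-2*w*z + 2) includes (∂/∂w)(-2*w*z + 2) dw = (-2*z) dw, which multiplied by dx ∧ dz gives (-2*z) dx ∧ dz ∧ dw
  d(w*(-x + z)) includes (∂/∂x)(w*(-x + z)) dx = (-w) dx, which multiplied by dy ∧ dz gives (-w) dx ∧ dy ∧ dz
  d(w*(-x + z)) includes (∂/∂w)(w*(-x + z)) dw = (-x + z) dw, which multiplied by dy ∧ dz gives (-x + z) dy ∧ dz ∧ dw
  d(2*w*z) includes (∂/∂z)(2*w*z) dz = (2*w) dz, which multiplied by dy ∧ dw gives (-2*w) dy ∧ dz ∧ dw
Collecting like 3-forms: d(omega) = (-2*z) dx ∧ dz ∧ dw + (-w) dx ∧ dy ∧ dz + (-2*w - x + z) dy ∧ dz ∧ dw.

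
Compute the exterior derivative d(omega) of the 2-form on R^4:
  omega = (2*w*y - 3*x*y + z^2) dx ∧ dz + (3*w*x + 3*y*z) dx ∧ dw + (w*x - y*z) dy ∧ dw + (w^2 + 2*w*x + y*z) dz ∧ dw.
d(omega) = (-2*w + 3*x) dx ∧ dy ∧ dz + (2*w - y) dx ∧ dz ∧ dw + (w - 3*z) dx ∧ dy ∧ dw + (y + z) dy ∧ dz ∧ dw

For a 2-form omega = sum_{i<j} g_{ij} dx_i ∧ dx_j, the exterior derivative is
  d(omega) = sum_{i<j} d(g_{ij}) ∧ dx_i ∧ dx_j = sum_{i<j, k} (∂g_{ij}/∂x_k) dx_k ∧ dx_i ∧ dx_j.
Expand each term, using dx_k ∧ dx_i ∧ dx_j = sgn(permutation) dx_{(a)} ∧ dx_{(b)} ∧ dx_{(c)} with (a < b < c) sorted:
  d(2*w*y - 3*x*y + z^2) includes (∂/∂y)(2*w*y - 3*x*y + z^2) dy = (2*w - 3*x) dy, which multiplied by dx ∧ dz gives (-2*w + 3*x) dx ∧ dy ∧ dz
  d(2*w*y - 3*x*y + z^2) includes (∂/∂w)(2*w*y - 3*x*y + z^2) dw = (2*y) dw, which multiplied by dx ∧ dz gives (2*y) dx ∧ dz ∧ dw
  d(3*w*x + 3*y*z) includes (∂/∂y)(3*w*x + 3*y*z) dy = (3*z) dy, which multiplied by dx ∧ dw gives (-3*z) dx ∧ dy ∧ dw
  d(3*w*x + 3*y*z) includes (∂/∂z)(3*w*x + 3*y*z) dz = (3*y) dz, which multiplied by dx ∧ dw gives (-3*y) dx ∧ dz ∧ dw
  d(w*x - y*z) includes (∂/∂x)(w*x - y*z) dx = (w) dx, which multiplied by dy ∧ dw gives (w) dx ∧ dy ∧ dw
  d(w*x - y*z) includes (∂/∂z)(w*x - y*z) dz = (-y) dz, which multiplied by dy ∧ dw gives (y) dy ∧ dz ∧ dw
  d(w^2 + 2*w*x + y*z) includes (∂/∂x)(w^2 + 2*w*x + y*z) dx = (2*w) dx, which multiplied by dz ∧ dw gives (2*w) dx ∧ dz ∧ dw
  d(w^2 + 2*w*x + y*z) includes (∂/∂y)(w^2 + 2*w*x + y*z) dy = (z) dy, which multiplied by dz ∧ dw gives (z) dy ∧ dz ∧ dw
Collecting like 3-forms: d(omega) = (-2*w + 3*x) dx ∧ dy ∧ dz + (2*w - y) dx ∧ dz ∧ dw + (w - 3*z) dx ∧ dy ∧ dw + (y + z) dy ∧ dz ∧ dw.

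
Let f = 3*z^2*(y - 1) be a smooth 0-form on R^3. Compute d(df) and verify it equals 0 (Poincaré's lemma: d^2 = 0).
d(df) = 0

Step 1: df = sum_i (∂f/∂x_i) dx_i = (0) dx + (3*z^2) dy + (6*z*(y - 1)) dz.
Step 2: Apply d again. Using the 1-form formula, the coefficient of dx ∧ dy in d(df) is ∂^2 f/∂x ∂y - ∂^2 f/∂y ∂x = (0) - (0) = 0 (equality of mixed partials for smooth f).
Similarly for dx ∧ dz and dy ∧ dz — all coefficients vanish. So d(df) = 0.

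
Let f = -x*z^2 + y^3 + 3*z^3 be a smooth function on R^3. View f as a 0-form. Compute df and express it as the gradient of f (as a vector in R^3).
df = (-z^2) dx + (3*y^2) dy + (z*(-2*x + 9*z)) dz; grad f = (-z^2, 3*y^2, z*(-2*x + 9*z))

For a 0-form f, d f = (∂f/∂x) dx + (∂f/∂y) dy + (∂f/∂z) dz. The components of the vector representation are exactly the entries of grad f in Cartesian coordinates:
  ∂f/∂x = -z^2
  ∂f/∂y = 3*y^2
  ∂f/∂z = z*(-2*x + 9*z).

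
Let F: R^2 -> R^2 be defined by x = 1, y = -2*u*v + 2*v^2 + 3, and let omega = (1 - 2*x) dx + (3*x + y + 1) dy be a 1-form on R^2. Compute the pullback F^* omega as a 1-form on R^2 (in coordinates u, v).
F^* omega = (2*v*(2*u*v - 2*v^2 - 7)) du + (4*u^2*v - 12*u*v^2 - 14*u + 8*v^3 + 28*v) dv

Using F^*(f dg) = (f ∘ F) d(g ∘ F), substitute each coordinate x_i by F_i(u, v) in f_i, and replace dx_i by d F_i = (∂F_i/∂u) du + (∂F_i/∂v) dv.
  For the x component: f_1(F) = -1; d F_1 = (0) du + (0) dv
  For the y component: f_2(F) = -2*u*v + 2*v^2 + 7; d F_2 = (-2*v) du + (-2*u + 4*v) dv
Combining and collecting du, dv coefficients:
  coeff of du: 2*v*(2*u*v - 2*v^2 - 7)
  coeff of dv: 4*u^2*v - 12*u*v^2 - 14*u + 8*v^3 + 28*v
F^* omega = (2*v*(2*u*v - 2*v^2 - 7)) du + (4*u^2*v - 12*u*v^2 - 14*u + 8*v^3 + 28*v) dv.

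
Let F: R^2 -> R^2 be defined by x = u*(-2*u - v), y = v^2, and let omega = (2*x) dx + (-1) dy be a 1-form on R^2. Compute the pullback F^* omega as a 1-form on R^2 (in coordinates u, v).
F^* omega = (2*u*(8*u^2 + 6*u*v + v^2)) du + (4*u^3 + 2*u^2*v - 2*v) dv

Using F^*(f dg) = (f ∘ F) d(g ∘ F), substitute each coordinate x_i by F_i(u, v) in f_i, and replace dx_i by d F_i = (∂F_i/∂u) du + (∂F_i/∂v) dv.
  For the x component: f_1(F) = 2*u*(-2*u - v); d F_1 = (-4*u - v) du + (-u) dv
  For the y component: f_2(F) = -1; d F_2 = (0) du + (2*v) dv
Combining and collecting du, dv coefficients:
  coeff of du: 2*u*(8*u^2 + 6*u*v + v^2)
  coeff of dv: 4*u^3 + 2*u^2*v - 2*v
F^* omega = (2*u*(8*u^2 + 6*u*v + v^2)) du + (4*u^3 + 2*u^2*v - 2*v) dv.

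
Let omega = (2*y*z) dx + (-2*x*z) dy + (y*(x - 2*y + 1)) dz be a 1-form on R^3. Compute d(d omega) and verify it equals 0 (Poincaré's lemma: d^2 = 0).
d(d omega) = 0

Step 1: d omega = sum_{i<j} (∂f_j/∂x_i - ∂f_i/∂x_j) dx_i ∧ dx_j:
  coeff of dx ∧ dy: -4*z
  coeff of dx ∧ dz: -y
  coeff of dy ∧ dz: 3*x - 4*y + 1
Step 2: Apply d again to each 2-form coefficient. The only possible 3-form in R^3 is dx ∧ dy ∧ dz, with coefficient
  ∂(coeff of dy∧dz)/∂x - ∂(coeff of dx∧dz)/∂y + ∂(coeff of dx∧dy)/∂z
  = ∂/∂x (3*x - 4*y + 1) - ∂/∂y (-y) + ∂/∂z (-4*z).
Each of these terms simplifies to sums of mixed partials that cancel in pairs. The result is 0 (by equality of mixed partials for smooth functions — Schwarz / Clairaut).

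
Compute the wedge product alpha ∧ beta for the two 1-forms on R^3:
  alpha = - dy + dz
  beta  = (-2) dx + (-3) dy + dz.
alpha ∧ beta = (-2) dx ∧ dy + (2) dy ∧ dz + (2) dx ∧ dz

Distribute the wedge, using dx_i ∧ dx_j = -dx_j ∧ dx_i and dx_i ∧ dx_i = 0. For each pair (i, j) with i < j, the coefficient of dx_i ∧ dx_j in alpha ∧ beta is (alpha_i * beta_j - alpha_j * beta_i). Collecting: alpha ∧ beta = (-2) dx ∧ dy + (2) dy ∧ dz + (2) dx ∧ dz.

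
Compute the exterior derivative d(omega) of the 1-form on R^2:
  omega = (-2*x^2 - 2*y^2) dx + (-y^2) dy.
d(omega) = (4*y) dx ∧ dy

For a 1-form omega = sum_i f_i dx_i, the exterior derivative is
  d(omega) = sum_{i < j} (∂f_j/∂x_i - ∂f_i/∂x_j) dx_i ∧ dx_j.
  coefficient of dx ∧ dy: ∂f_2/∂x - ∂f_1/∂y = ∂(-y^2)/∂x - ∂(-2*x^2 - 2*y^2)/∂y = 4*y
Assembling: d(omega) = (4*y) dx ∧ dy.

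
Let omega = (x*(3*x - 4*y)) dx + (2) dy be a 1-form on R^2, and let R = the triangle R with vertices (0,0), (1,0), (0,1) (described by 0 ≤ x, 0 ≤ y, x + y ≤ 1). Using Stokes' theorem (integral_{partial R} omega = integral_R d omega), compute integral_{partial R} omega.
integral_(partial R) omega = 2/3

Stokes: integral_partial_R omega = integral_R d omega with d omega = (∂Q/∂x - ∂P/∂y) dx ∧ dy.
  ∂Q/∂x = 0
  ∂P/∂y = -4*x
  integrand = ∂Q/∂x - ∂P/∂y = 4*x.
Integrating over R: integral_0^1 integral_0^{1-x} (4*x) dy dx = 2/3.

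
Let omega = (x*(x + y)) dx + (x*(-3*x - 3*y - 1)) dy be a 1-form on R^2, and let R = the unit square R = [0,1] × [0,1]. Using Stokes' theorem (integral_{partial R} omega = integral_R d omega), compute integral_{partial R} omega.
integral_(partial R) omega = -6

Stokes: integral_partial_R omega = integral_R d omega with d omega = (∂Q/∂x - ∂P/∂y) dx ∧ dy.
  ∂Q/∂x = -6*x - 3*y - 1
  ∂P/∂y = x
  integrand = ∂Q/∂x - ∂P/∂y = -7*x - 3*y - 1.
Integrating over R: integral_0^1 integral_0^1 (-7*x - 3*y - 1) dx dy = -6.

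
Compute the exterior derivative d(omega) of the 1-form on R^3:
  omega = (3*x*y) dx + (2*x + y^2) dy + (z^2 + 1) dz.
d(omega) = (2 - 3*x) dx ∧ dy

For a 1-form omega = sum_i f_i dx_i, the exterior derivative is
  d(omega) = sum_{i < j} (∂f_j/∂x_i - ∂f_i/∂x_j) dx_i ∧ dx_j.
  coefficient of dx ∧ dy: ∂f_2/∂x - ∂f_1/∂y = ∂(2*x + y^2)/∂x - ∂(3*x*y)/∂y = 2 - 3*x
Assembling: d(omega) = (2 - 3*x) dx ∧ dy.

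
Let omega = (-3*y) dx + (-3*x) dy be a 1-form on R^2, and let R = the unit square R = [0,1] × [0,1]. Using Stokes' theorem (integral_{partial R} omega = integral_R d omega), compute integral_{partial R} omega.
integral_(partial R) omega = 0

Stokes: integral_partial_R omega = integral_R d omega with d omega = (∂Q/∂x - ∂P/∂y) dx ∧ dy.
  ∂Q/∂x = -3
  ∂P/∂y = -3
  integrand = ∂Q/∂x - ∂P/∂y = 0.
Integrating over R: integral_0^1 integral_0^1 (0) dx dy = 0.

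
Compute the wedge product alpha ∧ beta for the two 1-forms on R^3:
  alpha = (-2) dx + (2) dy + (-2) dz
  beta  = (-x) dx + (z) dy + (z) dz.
alpha ∧ beta = (2*x - 2*z) dx ∧ dy + (-2*x - 2*z) dx ∧ dz + (4*z) dy ∧ dz

Distribute the wedge, using dx_i ∧ dx_j = -dx_j ∧ dx_i and dx_i ∧ dx_i = 0. For each pair (i, j) with i < j, the coefficient of dx_i ∧ dx_j in alpha ∧ beta is (alpha_i * beta_j - alpha_j * beta_i). Collecting: alpha ∧ beta = (2*x - 2*z) dx ∧ dy + (-2*x - 2*z) dx ∧ dz + (4*z) dy ∧ dz.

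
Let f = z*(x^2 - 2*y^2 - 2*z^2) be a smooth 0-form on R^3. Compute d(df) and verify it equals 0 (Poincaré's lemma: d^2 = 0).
d(df) = 0

Step 1: df = sum_i (∂f/∂x_i) dx_i = (2*x*z) dx + (-4*y*z) dy + (x^2 - 2*y^2 - 6*z^2) dz.
Step 2: Apply d again. Using the 1-form formula, the coefficient of dx ∧ dy in d(df) is ∂^2 f/∂x ∂y - ∂^2 f/∂y ∂x = (0) - (0) = 0 (equality of mixed partials for smooth f).
Similarly for dx ∧ dz and dy ∧ dz — all coefficients vanish. So d(df) = 0.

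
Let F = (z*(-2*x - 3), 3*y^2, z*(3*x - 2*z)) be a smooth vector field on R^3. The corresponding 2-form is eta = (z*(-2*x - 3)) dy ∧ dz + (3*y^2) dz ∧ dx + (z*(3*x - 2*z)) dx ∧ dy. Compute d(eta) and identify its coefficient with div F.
d(eta) = (3*x + 6*y - 6*z) dx ∧ dy ∧ dz; div F = 3*x + 6*y - 6*z

For a 2-form in R^3 of the form above, applying d gives a 3-form with coefficient ∂P/∂x + ∂Q/∂y + ∂R/∂z:
  ∂P/∂x = -2*z
  ∂Q/∂y = 6*y
  ∂R/∂z = 3*x - 4*z
Sum = 3*x + 6*y - 6*z, which is exactly div F.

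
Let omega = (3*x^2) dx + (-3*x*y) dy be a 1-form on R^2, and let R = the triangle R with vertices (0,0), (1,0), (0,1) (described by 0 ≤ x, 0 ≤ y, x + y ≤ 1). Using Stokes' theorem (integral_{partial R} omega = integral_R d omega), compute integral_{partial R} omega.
integral_(partial R) omega = -1/2

Stokes: integral_partial_R omega = integral_R d omega with d omega = (∂Q/∂x - ∂P/∂y) dx ∧ dy.
  ∂Q/∂x = -3*y
  ∂P/∂y = 0
  integrand = ∂Q/∂x - ∂P/∂y = -3*y.
Integrating over R: integral_0^1 integral_0^{1-x} (-3*y) dy dx = -1/2.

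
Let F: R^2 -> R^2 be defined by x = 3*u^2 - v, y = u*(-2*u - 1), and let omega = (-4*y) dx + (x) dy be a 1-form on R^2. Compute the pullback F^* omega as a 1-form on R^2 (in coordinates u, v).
F^* omega = (36*u^3 + 21*u^2 + 4*u*v + v) du + (4*u*(-2*u - 1)) dv

Using F^*(f dg) = (f ∘ F) d(g ∘ F), substitute each coordinate x_i by F_i(u, v) in f_i, and replace dx_i by d F_i = (∂F_i/∂u) du + (∂F_i/∂v) dv.
  For the x component: f_1(F) = 4*u*(2*u + 1); d F_1 = (6*u) du + (-1) dv
  For the y component: f_2(F) = 3*u^2 - v; d F_2 = (-4*u - 1) du + (0) dv
Combining and collecting du, dv coefficients:
  coeff of du: 36*u^3 + 21*u^2 + 4*u*v + v
  coeff of dv: 4*u*(-2*u - 1)
F^* omega = (36*u^3 + 21*u^2 + 4*u*v + v) du + (4*u*(-2*u - 1)) dv.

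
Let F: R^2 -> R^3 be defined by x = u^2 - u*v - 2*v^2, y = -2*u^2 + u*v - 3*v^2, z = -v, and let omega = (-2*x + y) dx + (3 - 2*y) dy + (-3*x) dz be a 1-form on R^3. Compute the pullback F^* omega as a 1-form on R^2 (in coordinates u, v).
F^* omega = (-24*u^3 + 22*u^2*v - 27*u*v^2 - 12*u + 5*v^3 + 3*v) du + (8*u^3 - 13*u^2*v + 3*u^2 + 5*u*v^2 - 3*u*v + 3*u - 40*v^3 - 6*v^2 - 18*v) dv

Using F^*(f dg) = (f ∘ F) d(g ∘ F), substitute each coordinate x_i by F_i(u, v) in f_i, and replace dx_i by d F_i = (∂F_i/∂u) du + (∂F_i/∂v) dv.
  For the x component: f_1(F) = -4*u^2 + 3*u*v + v^2; d F_1 = (2*u - v) du + (-u - 4*v) dv
  For the y component: f_2(F) = 4*u^2 - 2*u*v + 6*v^2 + 3; d F_2 = (-4*u + v) du + (u - 6*v) dv
  For the z component: f_3(F) = -3*u^2 + 3*u*v + 6*v^2; d F_3 = (0) du + (-1) dv
Combining and collecting du, dv coefficients:
  coeff of du: -24*u^3 + 22*u^2*v - 27*u*v^2 - 12*u + 5*v^3 + 3*v
  coeff of dv: 8*u^3 - 13*u^2*v + 3*u^2 + 5*u*v^2 - 3*u*v + 3*u - 40*v^3 - 6*v^2 - 18*v
F^* omega = (-24*u^3 + 22*u^2*v - 27*u*v^2 - 12*u + 5*v^3 + 3*v) du + (8*u^3 - 13*u^2*v + 3*u^2 + 5*u*v^2 - 3*u*v + 3*u - 40*v^3 - 6*v^2 - 18*v) dv.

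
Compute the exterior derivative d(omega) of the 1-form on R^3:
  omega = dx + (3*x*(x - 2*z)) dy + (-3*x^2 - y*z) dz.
d(omega) = (6*x - 6*z) dx ∧ dy + (-6*x) dx ∧ dz + (6*x - z) dy ∧ dz

For a 1-form omega = sum_i f_i dx_i, the exterior derivative is
  d(omega) = sum_{i < j} (∂f_j/∂x_i - ∂f_i/∂x_j) dx_i ∧ dx_j.
  coefficient of dx ∧ dy: ∂f_2/∂x - ∂f_1/∂y = ∂(3*x*(x - 2*z))/∂x - ∂(1)/∂y = 6*x - 6*z
  coefficient of dx ∧ dz: ∂f_3/∂x - ∂f_1/∂z = ∂(-3*x^2 - y*z)/∂x - ∂(1)/∂z = -6*x
  coefficient of dy ∧ dz: ∂f_3/∂y - ∂f_2/∂z = ∂(-3*x^2 - y*z)/∂y - ∂(3*x*(x - 2*z))/∂z = 6*x - z
Assembling: d(omega) = (6*x - 6*z) dx ∧ dy + (-6*x) dx ∧ dz + (6*x - z) dy ∧ dz.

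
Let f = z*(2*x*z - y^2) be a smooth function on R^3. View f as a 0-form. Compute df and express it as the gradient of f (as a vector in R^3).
df = (2*z^2) dx + (-2*y*z) dy + (4*x*z - y^2) dz; grad f = (2*z^2, -2*y*z, 4*x*z - y^2)

For a 0-form f, d f = (∂f/∂x) dx + (∂f/∂y) dy + (∂f/∂z) dz. The components of the vector representation are exactly the entries of grad f in Cartesian coordinates:
  ∂f/∂x = 2*z^2
  ∂f/∂y = -2*y*z
  ∂f/∂z = 4*x*z - y^2.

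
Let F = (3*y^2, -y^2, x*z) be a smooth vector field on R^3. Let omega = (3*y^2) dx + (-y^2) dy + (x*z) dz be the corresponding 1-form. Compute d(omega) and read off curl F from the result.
d(omega) = (0) dy ∧ dz + (-z) dz ∧ dx + (-6*y) dx ∧ dy; curl F = (0, -z, -6*y)

d omega = sum_{i<j} (∂f_j/∂x_i - ∂f_i/∂x_j) dx_i ∧ dx_j. Under the identification (dy ∧ dz, dz ∧ dx, dx ∧ dy) ↔ (e_x, e_y, e_z), the coefficients are exactly the components of curl F. Compute:
  ∂R/∂y - ∂Q/∂z = (0) - (0) = 0
  ∂P/∂z - ∂R/∂x = (0) - (z) = -z
  ∂Q/∂x - ∂P/∂y = (0) - (6*y) = -6*y.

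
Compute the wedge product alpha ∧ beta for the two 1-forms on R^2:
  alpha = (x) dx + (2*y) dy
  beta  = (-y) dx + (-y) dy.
alpha ∧ beta = (y*(-x + 2*y)) dx ∧ dy

Distribute the wedge, using dx_i ∧ dx_j = -dx_j ∧ dx_i and dx_i ∧ dx_i = 0. For each pair (i, j) with i < j, the coefficient of dx_i ∧ dx_j in alpha ∧ beta is (alpha_i * beta_j - alpha_j * beta_i). Collecting: alpha ∧ beta = (y*(-x + 2*y)) dx ∧ dy.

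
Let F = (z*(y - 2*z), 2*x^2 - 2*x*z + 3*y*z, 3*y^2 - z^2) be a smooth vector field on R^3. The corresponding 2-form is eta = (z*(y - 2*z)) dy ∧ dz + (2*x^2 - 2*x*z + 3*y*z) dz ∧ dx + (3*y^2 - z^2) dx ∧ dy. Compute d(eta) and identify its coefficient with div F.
d(eta) = (z) dx ∧ dy ∧ dz; div F = z

For a 2-form in R^3 of the form above, applying d gives a 3-form with coefficient ∂P/∂x + ∂Q/∂y + ∂R/∂z:
  ∂P/∂x = 0
  ∂Q/∂y = 3*z
  ∂R/∂z = -2*z
Sum = z, which is exactly div F.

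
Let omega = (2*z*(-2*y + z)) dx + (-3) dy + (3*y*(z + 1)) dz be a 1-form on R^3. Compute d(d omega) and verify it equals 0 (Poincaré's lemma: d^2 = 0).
d(d omega) = 0

Step 1: d omega = sum_{i<j} (∂f_j/∂x_i - ∂f_i/∂x_j) dx_i ∧ dx_j:
  coeff of dx ∧ dy: 4*z
  coeff of dx ∧ dz: 4*y - 4*z
  coeff of dy ∧ dz: 3*z + 3
Step 2: Apply d again to each 2-form coefficient. The only possible 3-form in R^3 is dx ∧ dy ∧ dz, with coefficient
  ∂(coeff of dy∧dz)/∂x - ∂(coeff of dx∧dz)/∂y + ∂(coeff of dx∧dy)/∂z
  = ∂/∂x (3*z + 3) - ∂/∂y (4*y - 4*z) + ∂/∂z (4*z).
Each of these terms simplifies to sums of mixed partials that cancel in pairs. The result is 0 (by equality of mixed partials for smooth functions — Schwarz / Clairaut).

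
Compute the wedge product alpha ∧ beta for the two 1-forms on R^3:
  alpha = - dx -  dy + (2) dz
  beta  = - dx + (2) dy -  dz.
alpha ∧ beta = (-3) dx ∧ dy + (3) dx ∧ dz + (-3) dy ∧ dz

Distribute the wedge, using dx_i ∧ dx_j = -dx_j ∧ dx_i and dx_i ∧ dx_i = 0. For each pair (i, j) with i < j, the coefficient of dx_i ∧ dx_j in alpha ∧ beta is (alpha_i * beta_j - alpha_j * beta_i). Collecting: alpha ∧ beta = (-3) dx ∧ dy + (3) dx ∧ dz + (-3) dy ∧ dz.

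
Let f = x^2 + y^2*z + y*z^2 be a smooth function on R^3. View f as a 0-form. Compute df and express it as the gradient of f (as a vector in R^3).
df = (2*x) dx + (z*(2*y + z)) dy + (y*(y + 2*z)) dz; grad f = (2*x, z*(2*y + z), y*(y + 2*z))

For a 0-form f, d f = (∂f/∂x) dx + (∂f/∂y) dy + (∂f/∂z) dz. The components of the vector representation are exactly the entries of grad f in Cartesian coordinates:
  ∂f/∂x = 2*x
  ∂f/∂y = z*(2*y + z)
  ∂f/∂z = y*(y + 2*z).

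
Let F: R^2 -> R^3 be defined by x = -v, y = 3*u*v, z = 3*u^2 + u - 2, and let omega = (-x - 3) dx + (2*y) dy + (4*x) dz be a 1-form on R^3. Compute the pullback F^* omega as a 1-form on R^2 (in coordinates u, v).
F^* omega = (2*v*(9*u*v - 12*u - 2)) du + (18*u^2*v - v + 3) dv

Using F^*(f dg) = (f ∘ F) d(g ∘ F), substitute each coordinate x_i by F_i(u, v) in f_i, and replace dx_i by d F_i = (∂F_i/∂u) du + (∂F_i/∂v) dv.
  For the x component: f_1(F) = v - 3; d F_1 = (0) du + (-1) dv
  For the y component: f_2(F) = 6*u*v; d F_2 = (3*v) du + (3*u) dv
  For the z component: f_3(F) = -4*v; d F_3 = (6*u + 1) du + (0) dv
Combining and collecting du, dv coefficients:
  coeff of du: 2*v*(9*u*v - 12*u - 2)
  coeff of dv: 18*u^2*v - v + 3
F^* omega = (2*v*(9*u*v - 12*u - 2)) du + (18*u^2*v - v + 3) dv.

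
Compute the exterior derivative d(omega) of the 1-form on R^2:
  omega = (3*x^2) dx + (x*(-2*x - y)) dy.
d(omega) = (-4*x - y) dx ∧ dy

For a 1-form omega = sum_i f_i dx_i, the exterior derivative is
  d(omega) = sum_{i < j} (∂f_j/∂x_i - ∂f_i/∂x_j) dx_i ∧ dx_j.
  coefficient of dx ∧ dy: ∂f_2/∂x - ∂f_1/∂y = ∂(x*(-2*x - y))/∂x - ∂(3*x^2)/∂y = -4*x - y
Assembling: d(omega) = (-4*x - y) dx ∧ dy.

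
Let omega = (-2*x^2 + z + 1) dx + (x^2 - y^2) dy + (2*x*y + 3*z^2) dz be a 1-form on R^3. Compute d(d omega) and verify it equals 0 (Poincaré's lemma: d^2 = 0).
d(d omega) = 0

Step 1: d omega = sum_{i<j} (∂f_j/∂x_i - ∂f_i/∂x_j) dx_i ∧ dx_j:
  coeff of dx ∧ dy: 2*x
  coeff of dx ∧ dz: 2*y - 1
  coeff of dy ∧ dz: 2*x
Step 2: Apply d again to each 2-form coefficient. The only possible 3-form in R^3 is dx ∧ dy ∧ dz, with coefficient
  ∂(coeff of dy∧dz)/∂x - ∂(coeff of dx∧dz)/∂y + ∂(coeff of dx∧dy)/∂z
  = ∂/∂x (2*x) - ∂/∂y (2*y - 1) + ∂/∂z (2*x).
Each of these terms simplifies to sums of mixed partials that cancel in pairs. The result is 0 (by equality of mixed partials for smooth functions — Schwarz / Clairaut).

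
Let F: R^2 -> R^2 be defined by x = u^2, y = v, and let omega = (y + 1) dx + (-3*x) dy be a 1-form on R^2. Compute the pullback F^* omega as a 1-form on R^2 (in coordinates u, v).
F^* omega = (2*u*(v + 1)) du + (-3*u^2) dv

Using F^*(f dg) = (f ∘ F) d(g ∘ F), substitute each coordinate x_i by F_i(u, v) in f_i, and replace dx_i by d F_i = (∂F_i/∂u) du + (∂F_i/∂v) dv.
  For the x component: f_1(F) = v + 1; d F_1 = (2*u) du + (0) dv
  For the y component: f_2(F) = -3*u^2; d F_2 = (0) du + (1) dv
Combining and collecting du, dv coefficients:
  coeff of du: 2*u*(v + 1)
  coeff of dv: -3*u^2
F^* omega = (2*u*(v + 1)) du + (-3*u^2) dv.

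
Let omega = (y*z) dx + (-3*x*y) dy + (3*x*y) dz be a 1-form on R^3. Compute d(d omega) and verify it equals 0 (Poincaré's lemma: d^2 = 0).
d(d omega) = 0

Step 1: d omega = sum_{i<j} (∂f_j/∂x_i - ∂f_i/∂x_j) dx_i ∧ dx_j:
  coeff of dx ∧ dy: -3*y - z
  coeff of dx ∧ dz: 2*y
  coeff of dy ∧ dz: 3*x
Step 2: Apply d again to each 2-form coefficient. The only possible 3-form in R^3 is dx ∧ dy ∧ dz, with coefficient
  ∂(coeff of dy∧dz)/∂x - ∂(coeff of dx∧dz)/∂y + ∂(coeff of dx∧dy)/∂z
  = ∂/∂x (3*x) - ∂/∂y (2*y) + ∂/∂z (-3*y - z).
Each of these terms simplifies to sums of mixed partials that cancel in pairs. The result is 0 (by equality of mixed partials for smooth functions — Schwarz / Clairaut).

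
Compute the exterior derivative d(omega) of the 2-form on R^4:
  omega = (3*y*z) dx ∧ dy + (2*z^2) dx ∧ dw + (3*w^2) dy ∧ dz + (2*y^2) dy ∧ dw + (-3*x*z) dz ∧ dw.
d(omega) = (3*y) dx ∧ dy ∧ dz + (-7*z) dx ∧ dz ∧ dw + (6*w) dy ∧ dz ∧ dw

For a 2-form omega = sum_{i<j} g_{ij} dx_i ∧ dx_j, the exterior derivative is
  d(omega) = sum_{i<j} d(g_{ij}) ∧ dx_i ∧ dx_j = sum_{i<j, k} (∂g_{ij}/∂x_k) dx_k ∧ dx_i ∧ dx_j.
Expand each term, using dx_k ∧ dx_i ∧ dx_j = sgn(permutation) dx_{(a)} ∧ dx_{(b)} ∧ dx_{(c)} with (a < b < c) sorted:
  d(3*y*z) includes (∂/∂z)(3*y*z) dz = (3*y) dz, which multiplied by dx ∧ dy gives (3*y) dx ∧ dy ∧ dz
  d(2*z^2) includes (∂/∂z)(2*z^2) dz = (4*z) dz, which multiplied by dx ∧ dw gives (-4*z) dx ∧ dz ∧ dw
  d(3*w^2) includes (∂/∂w)(3*w^2) dw = (6*w) dw, which multiplied by dy ∧ dz gives (6*w) dy ∧ dz ∧ dw
  d(-3*x*z) includes (∂/∂x)(-3*x*z) dx = (-3*z) dx, which multiplied by dz ∧ dw gives (-3*z) dx ∧ dz ∧ dw
Collecting like 3-forms: d(omega) = (3*y) dx ∧ dy ∧ dz + (-7*z) dx ∧ dz ∧ dw + (6*w) dy ∧ dz ∧ dw.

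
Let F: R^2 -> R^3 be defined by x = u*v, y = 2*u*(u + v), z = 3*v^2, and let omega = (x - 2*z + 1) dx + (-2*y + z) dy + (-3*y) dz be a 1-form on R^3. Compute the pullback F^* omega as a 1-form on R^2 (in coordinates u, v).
F^* omega = (-16*u^3 - 24*u^2*v + 5*u*v^2 + v) du + (u*(-8*u^2 - 43*u*v - 36*v^2 + 1)) dv

Using F^*(f dg) = (f ∘ F) d(g ∘ F), substitute each coordinate x_i by F_i(u, v) in f_i, and replace dx_i by d F_i = (∂F_i/∂u) du + (∂F_i/∂v) dv.
  For the x component: f_1(F) = u*v - 6*v^2 + 1; d F_1 = (v) du + (u) dv
  For the y component: f_2(F) = -4*u^2 - 4*u*v + 3*v^2; d F_2 = (4*u + 2*v) du + (2*u) dv
  For the z component: f_3(F) = 6*u*(-u - v); d F_3 = (0) du + (6*v) dv
Combining and collecting du, dv coefficients:
  coeff of du: -16*u^3 - 24*u^2*v + 5*u*v^2 + v
  coeff of dv: u*(-8*u^2 - 43*u*v - 36*v^2 + 1)
F^* omega = (-16*u^3 - 24*u^2*v + 5*u*v^2 + v) du + (u*(-8*u^2 - 43*u*v - 36*v^2 + 1)) dv.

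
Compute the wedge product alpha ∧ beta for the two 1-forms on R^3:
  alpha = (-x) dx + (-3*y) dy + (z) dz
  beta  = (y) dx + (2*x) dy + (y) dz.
alpha ∧ beta = (-2*x^2 + 3*y^2) dx ∧ dy + (-y*(x + z)) dx ∧ dz + (-2*x*z - 3*y^2) dy ∧ dz

Distribute the wedge, using dx_i ∧ dx_j = -dx_j ∧ dx_i and dx_i ∧ dx_i = 0. For each pair (i, j) with i < j, the coefficient of dx_i ∧ dx_j in alpha ∧ beta is (alpha_i * beta_j - alpha_j * beta_i). Collecting: alpha ∧ beta = (-2*x^2 + 3*y^2) dx ∧ dy + (-y*(x + z)) dx ∧ dz + (-2*x*z - 3*y^2) dy ∧ dz.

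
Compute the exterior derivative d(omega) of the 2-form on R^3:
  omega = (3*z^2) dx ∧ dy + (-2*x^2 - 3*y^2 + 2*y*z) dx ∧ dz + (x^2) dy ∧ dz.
d(omega) = (2*x + 6*y + 4*z) dx ∧ dy ∧ dz

For a 2-form omega = sum_{i<j} g_{ij} dx_i ∧ dx_j, the exterior derivative is
  d(omega) = sum_{i<j} d(g_{ij}) ∧ dx_i ∧ dx_j = sum_{i<j, k} (∂g_{ij}/∂x_k) dx_k ∧ dx_i ∧ dx_j.
Expand each term, using dx_k ∧ dx_i ∧ dx_j = sgn(permutation) dx_{(a)} ∧ dx_{(b)} ∧ dx_{(c)} with (a < b < c) sorted:
  d(3*z^2) includes (∂/∂z)(3*z^2) dz = (6*z) dz, which multiplied by dx ∧ dy gives (6*z) dx ∧ dy ∧ dz
  d(-2*x^2 - 3*y^2 + 2*y*z) includes (∂/∂y)(-2*x^2 - 3*y^2 + 2*y*z) dy = (-6*y + 2*z) dy, which multiplied by dx ∧ dz gives (6*y - 2*z) dx ∧ dy ∧ dz
  d(x^2) includes (∂/∂x)(x^2) dx = (2*x) dx, which multiplied by dy ∧ dz gives (2*x) dx ∧ dy ∧ dz
Collecting like 3-forms: d(omega) = (2*x + 6*y + 4*z) dx ∧ dy ∧ dz.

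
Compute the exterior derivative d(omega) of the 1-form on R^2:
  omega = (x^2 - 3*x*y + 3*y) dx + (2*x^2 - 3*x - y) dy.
d(omega) = (7*x - 6) dx ∧ dy

For a 1-form omega = sum_i f_i dx_i, the exterior derivative is
  d(omega) = sum_{i < j} (∂f_j/∂x_i - ∂f_i/∂x_j) dx_i ∧ dx_j.
  coefficient of dx ∧ dy: ∂f_2/∂x - ∂f_1/∂y = ∂(2*x^2 - 3*x - y)/∂x - ∂(x^2 - 3*x*y + 3*y)/∂y = 7*x - 6
Assembling: d(omega) = (7*x - 6) dx ∧ dy.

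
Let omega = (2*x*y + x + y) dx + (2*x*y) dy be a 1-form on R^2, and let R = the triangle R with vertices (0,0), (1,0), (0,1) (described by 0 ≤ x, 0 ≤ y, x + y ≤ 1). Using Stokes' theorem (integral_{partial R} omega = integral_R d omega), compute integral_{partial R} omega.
integral_(partial R) omega = -1/2

Stokes: integral_partial_R omega = integral_R d omega with d omega = (∂Q/∂x - ∂P/∂y) dx ∧ dy.
  ∂Q/∂x = 2*y
  ∂P/∂y = 2*x + 1
  integrand = ∂Q/∂x - ∂P/∂y = -2*x + 2*y - 1.
Integrating over R: integral_0^1 integral_0^{1-x} (-2*x + 2*y - 1) dy dx = -1/2.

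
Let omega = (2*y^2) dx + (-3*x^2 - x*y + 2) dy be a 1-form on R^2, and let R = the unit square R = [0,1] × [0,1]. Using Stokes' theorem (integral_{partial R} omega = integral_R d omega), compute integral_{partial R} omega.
integral_(partial R) omega = -11/2

Stokes: integral_partial_R omega = integral_R d omega with d omega = (∂Q/∂x - ∂P/∂y) dx ∧ dy.
  ∂Q/∂x = -6*x - y
  ∂P/∂y = 4*y
  integrand = ∂Q/∂x - ∂P/∂y = -6*x - 5*y.
Integrating over R: integral_0^1 integral_0^1 (-6*x - 5*y) dx dy = -11/2.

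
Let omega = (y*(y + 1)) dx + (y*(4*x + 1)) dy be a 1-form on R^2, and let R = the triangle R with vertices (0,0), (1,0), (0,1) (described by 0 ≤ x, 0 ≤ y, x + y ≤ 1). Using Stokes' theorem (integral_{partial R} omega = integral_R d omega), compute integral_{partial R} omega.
integral_(partial R) omega = -1/6

Stokes: integral_partial_R omega = integral_R d omega with d omega = (∂Q/∂x - ∂P/∂y) dx ∧ dy.
  ∂Q/∂x = 4*y
  ∂P/∂y = 2*y + 1
  integrand = ∂Q/∂x - ∂P/∂y = 2*y - 1.
Integrating over R: integral_0^1 integral_0^{1-x} (2*y - 1) dy dx = -1/6.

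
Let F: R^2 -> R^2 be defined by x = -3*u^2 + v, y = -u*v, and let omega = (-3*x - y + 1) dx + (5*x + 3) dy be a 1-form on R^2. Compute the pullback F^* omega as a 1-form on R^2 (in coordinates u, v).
F^* omega = (-54*u^3 + 9*u^2*v + 18*u*v - 6*u - 5*v^2 - 3*v) du + (15*u^3 + 9*u^2 - 4*u*v - 3*u - 3*v + 1) dv

Using F^*(f dg) = (f ∘ F) d(g ∘ F), substitute each coordinate x_i by F_i(u, v) in f_i, and replace dx_i by d F_i = (∂F_i/∂u) du + (∂F_i/∂v) dv.
  For the x component: f_1(F) = 9*u^2 + u*v - 3*v + 1; d F_1 = (-6*u) du + (1) dv
  For the y component: f_2(F) = -15*u^2 + 5*v + 3; d F_2 = (-v) du + (-u) dv
Combining and collecting du, dv coefficients:
  coeff of du: -54*u^3 + 9*u^2*v + 18*u*v - 6*u - 5*v^2 - 3*v
  coeff of dv: 15*u^3 + 9*u^2 - 4*u*v - 3*u - 3*v + 1
F^* omega = (-54*u^3 + 9*u^2*v + 18*u*v - 6*u - 5*v^2 - 3*v) du + (15*u^3 + 9*u^2 - 4*u*v - 3*u - 3*v + 1) dv.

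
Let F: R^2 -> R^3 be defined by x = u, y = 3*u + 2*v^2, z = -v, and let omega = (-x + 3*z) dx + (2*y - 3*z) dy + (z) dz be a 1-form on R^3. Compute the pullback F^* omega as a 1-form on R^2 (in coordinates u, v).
F^* omega = (17*u + 12*v^2 + 6*v) du + (v*(24*u + 16*v^2 + 12*v + 1)) dv

Using F^*(f dg) = (f ∘ F) d(g ∘ F), substitute each coordinate x_i by F_i(u, v) in f_i, and replace dx_i by d F_i = (∂F_i/∂u) du + (∂F_i/∂v) dv.
  For the x component: f_1(F) = -u - 3*v; d F_1 = (1) du + (0) dv
  For the y component: f_2(F) = 6*u + 4*v^2 + 3*v; d F_2 = (3) du + (4*v) dv
  For the z component: f_3(F) = -v; d F_3 = (0) du + (-1) dv
Combining and collecting du, dv coefficients:
  coeff of du: 17*u + 12*v^2 + 6*v
  coeff of dv: v*(24*u + 16*v^2 + 12*v + 1)
F^* omega = (17*u + 12*v^2 + 6*v) du + (v*(24*u + 16*v^2 + 12*v + 1)) dv.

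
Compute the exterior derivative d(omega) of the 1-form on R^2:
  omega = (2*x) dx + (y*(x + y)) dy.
d(omega) = (y) dx ∧ dy

For a 1-form omega = sum_i f_i dx_i, the exterior derivative is
  d(omega) = sum_{i < j} (∂f_j/∂x_i - ∂f_i/∂x_j) dx_i ∧ dx_j.
  coefficient of dx ∧ dy: ∂f_2/∂x - ∂f_1/∂y = ∂(y*(x + y))/∂x - ∂(2*x)/∂y = y
Assembling: d(omega) = (y) dx ∧ dy.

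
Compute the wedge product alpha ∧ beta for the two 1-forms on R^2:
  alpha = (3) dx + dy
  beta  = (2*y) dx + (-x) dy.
alpha ∧ beta = (-3*x - 2*y) dx ∧ dy

Distribute the wedge, using dx_i ∧ dx_j = -dx_j ∧ dx_i and dx_i ∧ dx_i = 0. For each pair (i, j) with i < j, the coefficient of dx_i ∧ dx_j in alpha ∧ beta is (alpha_i * beta_j - alpha_j * beta_i). Collecting: alpha ∧ beta = (-3*x - 2*y) dx ∧ dy.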